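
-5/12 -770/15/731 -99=-872699/8772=-99.49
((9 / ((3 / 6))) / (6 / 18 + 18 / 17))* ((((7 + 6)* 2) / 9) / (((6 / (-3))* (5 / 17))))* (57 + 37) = -5968.87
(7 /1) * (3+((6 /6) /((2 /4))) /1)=35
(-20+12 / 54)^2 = 31684 / 81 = 391.16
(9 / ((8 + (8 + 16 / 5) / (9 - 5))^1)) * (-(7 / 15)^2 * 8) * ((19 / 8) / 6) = -931 / 1620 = -0.57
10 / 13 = 0.77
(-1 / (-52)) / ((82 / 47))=0.01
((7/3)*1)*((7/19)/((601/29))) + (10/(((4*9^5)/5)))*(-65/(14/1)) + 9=170683285141/18879854868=9.04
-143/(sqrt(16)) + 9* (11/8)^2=-18.73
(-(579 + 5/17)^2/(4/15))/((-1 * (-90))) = -12122888/867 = -13982.57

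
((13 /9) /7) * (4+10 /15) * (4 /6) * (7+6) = 676 /81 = 8.35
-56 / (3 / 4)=-74.67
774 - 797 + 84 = 61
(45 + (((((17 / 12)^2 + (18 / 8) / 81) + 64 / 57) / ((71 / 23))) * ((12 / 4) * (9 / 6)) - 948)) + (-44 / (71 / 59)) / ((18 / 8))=-355351535 / 388512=-914.65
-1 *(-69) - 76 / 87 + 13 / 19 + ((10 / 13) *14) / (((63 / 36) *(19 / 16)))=1590032 / 21489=73.99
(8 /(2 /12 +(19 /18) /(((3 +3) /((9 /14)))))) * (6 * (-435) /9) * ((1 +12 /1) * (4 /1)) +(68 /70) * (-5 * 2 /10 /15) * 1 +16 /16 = -10640424923 /24675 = -431222.89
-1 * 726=-726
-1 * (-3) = 3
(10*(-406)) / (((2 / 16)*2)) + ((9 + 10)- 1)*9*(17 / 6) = -15781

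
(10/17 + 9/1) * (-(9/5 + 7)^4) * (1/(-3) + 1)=-1221879296/31875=-38333.47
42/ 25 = 1.68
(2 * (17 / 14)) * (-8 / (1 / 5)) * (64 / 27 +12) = -263840 / 189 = -1395.98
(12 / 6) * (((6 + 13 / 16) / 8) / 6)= 109 / 384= 0.28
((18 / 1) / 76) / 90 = 1 / 380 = 0.00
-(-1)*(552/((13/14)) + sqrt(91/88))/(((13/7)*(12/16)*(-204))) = -18032/8619 - 7*sqrt(2002)/87516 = -2.10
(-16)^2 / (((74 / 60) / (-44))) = -337920 / 37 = -9132.97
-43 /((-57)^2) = -43 /3249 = -0.01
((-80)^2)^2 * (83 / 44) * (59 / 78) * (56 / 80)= 17550848000 / 429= 40911067.60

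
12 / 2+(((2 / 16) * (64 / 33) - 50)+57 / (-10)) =-16321 / 330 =-49.46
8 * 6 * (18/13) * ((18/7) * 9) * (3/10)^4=708588/56875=12.46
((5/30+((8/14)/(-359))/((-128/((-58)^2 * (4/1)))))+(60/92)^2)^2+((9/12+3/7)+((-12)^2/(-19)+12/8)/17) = 28719253929255803/20549504024124012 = 1.40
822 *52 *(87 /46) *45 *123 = 10291579740 /23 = 447459988.70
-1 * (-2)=2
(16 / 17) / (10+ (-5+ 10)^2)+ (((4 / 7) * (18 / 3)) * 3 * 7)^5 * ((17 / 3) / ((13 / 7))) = 45667280978128 / 7735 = 5903979441.26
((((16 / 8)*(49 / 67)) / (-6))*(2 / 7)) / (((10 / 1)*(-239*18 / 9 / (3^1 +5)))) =28 / 240195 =0.00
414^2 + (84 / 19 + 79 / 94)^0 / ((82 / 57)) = 14054529 / 82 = 171396.70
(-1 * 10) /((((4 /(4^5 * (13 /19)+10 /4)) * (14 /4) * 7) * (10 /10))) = -19085 /266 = -71.75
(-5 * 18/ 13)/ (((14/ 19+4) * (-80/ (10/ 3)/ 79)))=4.81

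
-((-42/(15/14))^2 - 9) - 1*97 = -40616/25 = -1624.64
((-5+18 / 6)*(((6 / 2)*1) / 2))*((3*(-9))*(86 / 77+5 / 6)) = 24327 / 154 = 157.97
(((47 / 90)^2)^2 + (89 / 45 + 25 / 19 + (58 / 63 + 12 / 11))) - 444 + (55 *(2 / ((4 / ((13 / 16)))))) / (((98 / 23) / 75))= -121817419510141 / 2687648040000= -45.32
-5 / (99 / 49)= -245 / 99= -2.47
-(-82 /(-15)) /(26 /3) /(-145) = 41 /9425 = 0.00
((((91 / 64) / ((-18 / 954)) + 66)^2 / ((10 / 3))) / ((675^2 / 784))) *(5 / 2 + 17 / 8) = 650506213 / 3110400000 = 0.21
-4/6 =-2/3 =-0.67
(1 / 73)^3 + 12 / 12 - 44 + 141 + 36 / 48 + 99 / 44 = 39290718 / 389017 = 101.00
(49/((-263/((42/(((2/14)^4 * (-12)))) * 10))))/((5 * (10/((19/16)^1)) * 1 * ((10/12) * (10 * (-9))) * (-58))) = 15647317/183048000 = 0.09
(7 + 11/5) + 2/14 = 327/35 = 9.34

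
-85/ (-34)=5/ 2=2.50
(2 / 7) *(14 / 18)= 2 / 9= 0.22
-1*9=-9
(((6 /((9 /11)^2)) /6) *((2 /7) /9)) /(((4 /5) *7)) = 0.01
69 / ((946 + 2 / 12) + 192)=0.06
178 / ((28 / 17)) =1513 / 14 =108.07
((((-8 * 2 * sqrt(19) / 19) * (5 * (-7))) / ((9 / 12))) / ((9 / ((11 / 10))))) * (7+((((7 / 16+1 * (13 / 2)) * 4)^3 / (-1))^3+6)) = -196968843177498139363 * sqrt(19) / 4202496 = -204299369335943.51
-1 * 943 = -943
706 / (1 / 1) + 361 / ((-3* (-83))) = 176155 / 249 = 707.45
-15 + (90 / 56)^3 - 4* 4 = -589387 / 21952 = -26.85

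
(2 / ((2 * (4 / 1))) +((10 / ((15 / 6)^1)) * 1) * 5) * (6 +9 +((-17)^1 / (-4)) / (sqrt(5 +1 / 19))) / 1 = 459 * sqrt(114) / 128 +1215 / 4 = 342.04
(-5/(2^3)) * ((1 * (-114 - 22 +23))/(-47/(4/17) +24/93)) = -17515/49474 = -0.35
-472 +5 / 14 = -6603 / 14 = -471.64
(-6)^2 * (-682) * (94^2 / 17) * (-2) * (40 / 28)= 4338829440 / 119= 36460751.60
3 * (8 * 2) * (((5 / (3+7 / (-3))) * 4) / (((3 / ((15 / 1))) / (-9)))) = -64800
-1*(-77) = 77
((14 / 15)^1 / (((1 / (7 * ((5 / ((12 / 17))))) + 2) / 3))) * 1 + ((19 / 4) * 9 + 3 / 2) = 109709 / 2404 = 45.64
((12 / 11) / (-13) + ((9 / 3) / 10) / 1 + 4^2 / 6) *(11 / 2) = 12367 / 780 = 15.86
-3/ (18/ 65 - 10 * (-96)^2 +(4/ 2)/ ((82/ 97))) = 7995/ 245599357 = 0.00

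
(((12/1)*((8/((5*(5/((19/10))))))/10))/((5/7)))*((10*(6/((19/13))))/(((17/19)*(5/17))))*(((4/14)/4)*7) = 248976/3125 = 79.67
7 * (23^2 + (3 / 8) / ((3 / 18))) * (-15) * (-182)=20304375 / 2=10152187.50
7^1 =7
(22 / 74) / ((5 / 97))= 1067 / 185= 5.77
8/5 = 1.60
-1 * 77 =-77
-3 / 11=-0.27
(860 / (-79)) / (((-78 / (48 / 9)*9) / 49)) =337120 / 83187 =4.05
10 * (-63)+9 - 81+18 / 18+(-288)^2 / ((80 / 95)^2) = 116263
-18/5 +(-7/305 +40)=36.38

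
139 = 139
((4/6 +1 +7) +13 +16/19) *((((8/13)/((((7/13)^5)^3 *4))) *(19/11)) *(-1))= -10103307805704375574/156669529828119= -64488.02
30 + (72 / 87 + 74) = 3040 / 29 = 104.83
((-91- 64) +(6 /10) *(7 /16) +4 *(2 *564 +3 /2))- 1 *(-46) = 352741 /80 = 4409.26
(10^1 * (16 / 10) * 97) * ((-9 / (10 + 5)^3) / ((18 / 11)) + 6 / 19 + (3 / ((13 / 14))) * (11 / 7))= 6974907608 / 833625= 8366.96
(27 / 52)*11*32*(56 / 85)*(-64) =-7706.41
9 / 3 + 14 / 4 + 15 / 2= 14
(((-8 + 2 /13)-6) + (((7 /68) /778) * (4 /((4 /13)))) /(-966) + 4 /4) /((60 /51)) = -1219225753 /111658560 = -10.92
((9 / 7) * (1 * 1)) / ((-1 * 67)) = -9 / 469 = -0.02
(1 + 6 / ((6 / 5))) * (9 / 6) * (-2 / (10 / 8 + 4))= -3.43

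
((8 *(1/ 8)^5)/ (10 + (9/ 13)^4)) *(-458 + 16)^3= -308283464021/ 149591552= -2060.83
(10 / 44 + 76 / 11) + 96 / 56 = 1363 / 154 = 8.85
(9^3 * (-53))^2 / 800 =1492817769 / 800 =1866022.21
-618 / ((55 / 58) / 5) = -35844 / 11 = -3258.55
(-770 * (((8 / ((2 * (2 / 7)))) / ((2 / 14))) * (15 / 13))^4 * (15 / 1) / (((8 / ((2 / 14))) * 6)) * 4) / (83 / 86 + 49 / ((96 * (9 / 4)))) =-18859665421.25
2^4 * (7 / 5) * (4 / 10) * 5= 224 / 5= 44.80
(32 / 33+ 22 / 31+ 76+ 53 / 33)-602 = -534737 / 1023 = -522.71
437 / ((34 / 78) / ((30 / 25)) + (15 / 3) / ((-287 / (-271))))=85.95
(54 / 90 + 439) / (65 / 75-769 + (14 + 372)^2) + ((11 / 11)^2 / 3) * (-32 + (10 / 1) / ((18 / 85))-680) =-6651265928 / 30016143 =-221.59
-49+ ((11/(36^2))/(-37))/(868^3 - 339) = -1536603280514075/31359250622736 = -49.00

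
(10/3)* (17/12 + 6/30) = 97/18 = 5.39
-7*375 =-2625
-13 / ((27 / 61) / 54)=-1586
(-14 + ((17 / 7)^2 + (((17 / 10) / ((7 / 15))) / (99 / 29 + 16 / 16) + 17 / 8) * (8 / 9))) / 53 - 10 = -142579 / 14112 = -10.10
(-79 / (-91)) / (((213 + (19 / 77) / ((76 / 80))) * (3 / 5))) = 0.01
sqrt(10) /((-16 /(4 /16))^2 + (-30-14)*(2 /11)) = sqrt(10) /4088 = 0.00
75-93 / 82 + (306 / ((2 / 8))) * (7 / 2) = 357345 / 82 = 4357.87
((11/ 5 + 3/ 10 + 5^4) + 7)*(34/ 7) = 21573/ 7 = 3081.86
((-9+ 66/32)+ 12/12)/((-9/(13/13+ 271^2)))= 3488495/72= 48451.32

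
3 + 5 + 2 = 10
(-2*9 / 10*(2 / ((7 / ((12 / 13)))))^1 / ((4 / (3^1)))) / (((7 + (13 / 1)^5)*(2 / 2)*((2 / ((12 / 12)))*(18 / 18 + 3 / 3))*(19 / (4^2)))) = -162 / 802472125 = -0.00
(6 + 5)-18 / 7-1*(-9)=122 / 7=17.43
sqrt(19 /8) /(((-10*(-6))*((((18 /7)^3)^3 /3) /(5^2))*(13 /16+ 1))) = 201768035*sqrt(38) /5752419420672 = 0.00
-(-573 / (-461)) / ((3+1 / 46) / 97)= -2556726 / 64079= -39.90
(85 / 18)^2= 7225 / 324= 22.30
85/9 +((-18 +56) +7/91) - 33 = 1699/117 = 14.52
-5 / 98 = -0.05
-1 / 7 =-0.14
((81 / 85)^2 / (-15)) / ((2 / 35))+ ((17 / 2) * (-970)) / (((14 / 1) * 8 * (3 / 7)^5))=-143057630821 / 28090800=-5092.69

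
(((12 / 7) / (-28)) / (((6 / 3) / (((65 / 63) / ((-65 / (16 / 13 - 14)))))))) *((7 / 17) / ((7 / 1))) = -83 / 227409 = -0.00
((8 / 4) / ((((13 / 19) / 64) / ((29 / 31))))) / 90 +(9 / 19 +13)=5312576 / 344565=15.42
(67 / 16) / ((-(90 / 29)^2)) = -56347 / 129600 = -0.43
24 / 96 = 1 / 4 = 0.25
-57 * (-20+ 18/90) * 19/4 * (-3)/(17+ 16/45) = -263169/284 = -926.65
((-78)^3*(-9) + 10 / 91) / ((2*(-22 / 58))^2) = 163430730209 / 22022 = 7421248.31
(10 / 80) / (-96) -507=-389377 / 768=-507.00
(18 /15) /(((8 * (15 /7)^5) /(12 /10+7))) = 689087 /25312500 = 0.03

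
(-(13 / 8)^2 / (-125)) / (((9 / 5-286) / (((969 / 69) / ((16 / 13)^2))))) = -9225203 / 13386956800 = -0.00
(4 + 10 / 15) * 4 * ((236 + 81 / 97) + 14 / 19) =24519320 / 5529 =4434.68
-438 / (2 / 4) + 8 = -868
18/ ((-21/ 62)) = -372/ 7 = -53.14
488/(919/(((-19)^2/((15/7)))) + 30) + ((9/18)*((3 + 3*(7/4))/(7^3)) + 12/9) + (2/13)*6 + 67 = 265374052087/3196032840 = 83.03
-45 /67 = -0.67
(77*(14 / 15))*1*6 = 431.20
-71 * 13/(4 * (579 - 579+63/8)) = -29.30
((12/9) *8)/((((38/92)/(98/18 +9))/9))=191360/57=3357.19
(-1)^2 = 1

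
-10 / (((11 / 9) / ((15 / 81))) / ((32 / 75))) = -64 / 99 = -0.65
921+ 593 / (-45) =907.82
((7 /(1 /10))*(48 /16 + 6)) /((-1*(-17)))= 630 /17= 37.06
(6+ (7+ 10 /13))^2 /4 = 32041 /676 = 47.40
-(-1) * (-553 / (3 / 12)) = -2212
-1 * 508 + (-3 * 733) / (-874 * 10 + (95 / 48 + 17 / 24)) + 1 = -23613965 / 46599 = -506.75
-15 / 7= -2.14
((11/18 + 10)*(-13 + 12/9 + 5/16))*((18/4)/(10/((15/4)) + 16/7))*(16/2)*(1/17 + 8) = -99827105/14144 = -7057.91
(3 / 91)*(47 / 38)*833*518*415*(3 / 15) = 360698163 / 247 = 1460316.45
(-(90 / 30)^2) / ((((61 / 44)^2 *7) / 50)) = -871200 / 26047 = -33.45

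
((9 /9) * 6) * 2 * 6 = 72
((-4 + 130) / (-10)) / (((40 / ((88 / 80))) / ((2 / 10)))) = -693 / 10000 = -0.07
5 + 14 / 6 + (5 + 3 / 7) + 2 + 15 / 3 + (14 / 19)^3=2904109 / 144039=20.16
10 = 10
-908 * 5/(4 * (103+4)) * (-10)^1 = 11350/107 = 106.07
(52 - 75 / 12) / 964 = 183 / 3856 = 0.05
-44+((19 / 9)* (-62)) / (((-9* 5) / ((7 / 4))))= -31517 / 810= -38.91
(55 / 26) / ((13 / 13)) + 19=21.12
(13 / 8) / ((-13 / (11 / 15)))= -11 / 120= -0.09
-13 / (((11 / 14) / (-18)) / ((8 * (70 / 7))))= 262080 / 11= 23825.45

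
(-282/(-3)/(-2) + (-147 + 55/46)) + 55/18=-189.75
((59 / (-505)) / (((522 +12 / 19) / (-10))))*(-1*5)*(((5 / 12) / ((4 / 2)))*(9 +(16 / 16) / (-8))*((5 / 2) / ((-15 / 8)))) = 397955 / 14442192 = 0.03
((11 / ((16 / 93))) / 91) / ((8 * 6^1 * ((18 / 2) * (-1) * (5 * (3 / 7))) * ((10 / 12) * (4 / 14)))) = -2387 / 748800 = -0.00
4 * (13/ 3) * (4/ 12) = 52/ 9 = 5.78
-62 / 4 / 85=-0.18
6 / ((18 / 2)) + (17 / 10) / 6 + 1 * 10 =219 / 20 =10.95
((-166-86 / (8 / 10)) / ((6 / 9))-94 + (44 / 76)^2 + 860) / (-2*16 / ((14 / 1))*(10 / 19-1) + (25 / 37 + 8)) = 133174433 / 3649596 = 36.49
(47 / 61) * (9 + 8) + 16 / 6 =2885 / 183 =15.77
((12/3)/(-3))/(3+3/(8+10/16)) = -92/231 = -0.40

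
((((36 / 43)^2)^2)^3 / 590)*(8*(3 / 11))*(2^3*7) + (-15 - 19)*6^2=-158711674178771929829049768 / 129669001937117060421245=-1223.98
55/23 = 2.39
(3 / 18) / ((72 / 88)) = 11 / 54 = 0.20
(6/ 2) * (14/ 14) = 3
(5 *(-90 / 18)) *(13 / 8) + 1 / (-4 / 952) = -278.62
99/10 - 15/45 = 287/30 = 9.57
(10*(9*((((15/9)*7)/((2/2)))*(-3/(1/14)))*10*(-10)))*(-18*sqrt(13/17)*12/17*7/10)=-666792000*sqrt(221)/289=-34299569.94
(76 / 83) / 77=76 / 6391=0.01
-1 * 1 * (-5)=5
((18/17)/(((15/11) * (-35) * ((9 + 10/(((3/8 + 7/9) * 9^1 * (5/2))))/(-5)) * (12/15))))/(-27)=-913/1668618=-0.00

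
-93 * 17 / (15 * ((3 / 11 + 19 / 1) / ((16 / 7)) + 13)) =-23188 / 4715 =-4.92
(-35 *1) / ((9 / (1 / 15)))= -7 / 27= -0.26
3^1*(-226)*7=-4746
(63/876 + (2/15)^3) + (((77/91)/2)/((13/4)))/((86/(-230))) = -1961290663/7161628500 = -0.27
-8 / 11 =-0.73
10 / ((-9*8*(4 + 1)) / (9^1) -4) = -5 / 22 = -0.23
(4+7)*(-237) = -2607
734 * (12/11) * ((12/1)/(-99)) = -11744/121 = -97.06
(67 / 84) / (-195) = -67 / 16380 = -0.00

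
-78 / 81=-26 / 27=-0.96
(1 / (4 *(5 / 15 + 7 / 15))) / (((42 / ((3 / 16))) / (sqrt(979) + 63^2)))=5 *sqrt(979) / 3584 + 2835 / 512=5.58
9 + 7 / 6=10.17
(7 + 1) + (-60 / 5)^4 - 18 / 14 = 145199 / 7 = 20742.71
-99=-99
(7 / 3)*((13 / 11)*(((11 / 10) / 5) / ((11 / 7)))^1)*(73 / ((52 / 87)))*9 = 933597 / 2200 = 424.36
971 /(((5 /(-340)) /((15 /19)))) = -990420 /19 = -52127.37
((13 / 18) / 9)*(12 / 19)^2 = 104 / 3249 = 0.03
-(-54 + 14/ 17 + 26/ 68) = 1795/ 34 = 52.79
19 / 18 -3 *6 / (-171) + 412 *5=704917 / 342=2061.16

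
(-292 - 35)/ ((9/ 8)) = -872/ 3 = -290.67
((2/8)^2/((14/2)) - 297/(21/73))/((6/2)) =-344.14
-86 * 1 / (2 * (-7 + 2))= 43 / 5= 8.60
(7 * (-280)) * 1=-1960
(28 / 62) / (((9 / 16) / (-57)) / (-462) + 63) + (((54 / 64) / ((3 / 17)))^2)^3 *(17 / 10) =19938585939473757698207 / 981740177808424960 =20309.43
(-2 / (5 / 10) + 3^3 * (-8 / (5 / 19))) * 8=-32992 / 5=-6598.40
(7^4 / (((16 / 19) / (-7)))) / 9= -319333 / 144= -2217.59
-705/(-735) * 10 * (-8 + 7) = -470/49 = -9.59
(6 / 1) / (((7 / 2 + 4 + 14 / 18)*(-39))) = -36 / 1937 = -0.02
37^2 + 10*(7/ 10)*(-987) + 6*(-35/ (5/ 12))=-6044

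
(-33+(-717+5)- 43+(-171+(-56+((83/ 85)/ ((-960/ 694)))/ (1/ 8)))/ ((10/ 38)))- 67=-44346019/ 25500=-1739.06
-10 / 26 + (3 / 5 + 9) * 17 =10583 / 65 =162.82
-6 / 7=-0.86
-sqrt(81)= -9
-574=-574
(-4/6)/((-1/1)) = 2/3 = 0.67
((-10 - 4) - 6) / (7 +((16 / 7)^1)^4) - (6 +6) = -1036136 / 82343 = -12.58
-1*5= -5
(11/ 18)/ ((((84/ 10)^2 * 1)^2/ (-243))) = -6875/ 230496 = -0.03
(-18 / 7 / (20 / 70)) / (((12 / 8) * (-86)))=3 / 43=0.07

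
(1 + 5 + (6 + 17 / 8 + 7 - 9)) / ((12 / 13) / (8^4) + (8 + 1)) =161408 / 119811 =1.35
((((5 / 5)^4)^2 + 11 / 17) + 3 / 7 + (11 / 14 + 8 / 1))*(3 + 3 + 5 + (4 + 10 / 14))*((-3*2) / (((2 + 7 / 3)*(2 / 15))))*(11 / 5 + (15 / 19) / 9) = -834282900 / 205751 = -4054.82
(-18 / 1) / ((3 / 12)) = -72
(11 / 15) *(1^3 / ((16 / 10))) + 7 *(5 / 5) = 179 / 24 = 7.46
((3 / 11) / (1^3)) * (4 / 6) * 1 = 2 / 11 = 0.18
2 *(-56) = -112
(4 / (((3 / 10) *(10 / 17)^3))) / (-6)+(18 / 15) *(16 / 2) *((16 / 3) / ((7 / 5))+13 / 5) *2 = 353257 / 3150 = 112.15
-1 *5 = -5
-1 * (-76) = 76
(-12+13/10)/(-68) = 107/680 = 0.16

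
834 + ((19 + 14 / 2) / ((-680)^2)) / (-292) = 56303673587 / 67510400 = 834.00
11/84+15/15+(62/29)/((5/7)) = 50231/12180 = 4.12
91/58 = 1.57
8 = 8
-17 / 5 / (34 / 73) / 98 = -73 / 980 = -0.07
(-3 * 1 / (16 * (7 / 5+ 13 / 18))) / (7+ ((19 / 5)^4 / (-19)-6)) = 28125 / 3175184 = 0.01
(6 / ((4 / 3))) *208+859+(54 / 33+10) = 19873 / 11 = 1806.64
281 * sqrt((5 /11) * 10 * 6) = 2810 * sqrt(33) /11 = 1467.47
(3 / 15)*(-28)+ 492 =2432 / 5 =486.40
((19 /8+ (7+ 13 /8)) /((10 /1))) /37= 11 /370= 0.03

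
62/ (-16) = -31/ 8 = -3.88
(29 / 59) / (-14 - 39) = -0.01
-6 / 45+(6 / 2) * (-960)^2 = 41471998 / 15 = 2764799.87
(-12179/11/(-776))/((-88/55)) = -60895/68288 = -0.89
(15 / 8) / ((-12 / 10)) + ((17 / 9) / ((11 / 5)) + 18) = 17.30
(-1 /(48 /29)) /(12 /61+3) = -1769 /9360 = -0.19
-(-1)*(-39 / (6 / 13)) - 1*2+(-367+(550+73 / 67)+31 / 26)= 86039 / 871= 98.78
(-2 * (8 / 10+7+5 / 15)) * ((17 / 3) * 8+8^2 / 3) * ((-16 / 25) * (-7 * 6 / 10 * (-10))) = 437248 / 15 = 29149.87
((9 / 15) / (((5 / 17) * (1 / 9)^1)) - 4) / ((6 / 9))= 1077 / 50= 21.54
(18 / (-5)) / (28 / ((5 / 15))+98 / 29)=-261 / 6335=-0.04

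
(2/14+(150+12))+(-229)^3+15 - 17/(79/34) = -6640877003/553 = -12008819.17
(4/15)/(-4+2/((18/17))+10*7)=12/3055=0.00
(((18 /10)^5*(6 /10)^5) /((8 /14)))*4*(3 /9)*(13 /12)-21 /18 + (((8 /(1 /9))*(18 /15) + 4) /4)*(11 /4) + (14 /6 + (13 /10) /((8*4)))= 125758924739 /1875000000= 67.07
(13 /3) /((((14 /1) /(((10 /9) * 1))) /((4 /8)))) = 65 /378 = 0.17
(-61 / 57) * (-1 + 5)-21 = -1441 / 57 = -25.28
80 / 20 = 4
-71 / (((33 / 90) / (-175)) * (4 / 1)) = 186375 / 22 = 8471.59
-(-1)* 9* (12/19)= 108/19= 5.68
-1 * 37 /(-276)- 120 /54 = -1729 /828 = -2.09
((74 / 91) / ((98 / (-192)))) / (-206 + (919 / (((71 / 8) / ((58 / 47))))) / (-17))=67167136 / 9001673135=0.01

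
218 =218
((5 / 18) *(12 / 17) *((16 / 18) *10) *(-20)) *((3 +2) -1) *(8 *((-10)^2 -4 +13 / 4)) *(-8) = 885681.92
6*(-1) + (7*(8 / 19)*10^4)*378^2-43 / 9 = 720135358157 / 171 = 4211317883.96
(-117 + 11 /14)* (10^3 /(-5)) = 162700 /7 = 23242.86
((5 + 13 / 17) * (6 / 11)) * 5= 2940 / 187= 15.72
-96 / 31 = -3.10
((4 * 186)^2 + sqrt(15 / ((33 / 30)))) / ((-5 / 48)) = -26569728 / 5 - 48 * sqrt(66) / 11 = -5313981.05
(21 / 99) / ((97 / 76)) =532 / 3201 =0.17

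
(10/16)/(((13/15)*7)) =75/728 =0.10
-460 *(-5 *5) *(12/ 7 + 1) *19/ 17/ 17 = 4151500/ 2023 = 2052.15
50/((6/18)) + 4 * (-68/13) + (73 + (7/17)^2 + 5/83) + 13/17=63323964/311831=203.07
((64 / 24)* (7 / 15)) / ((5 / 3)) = 56 / 75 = 0.75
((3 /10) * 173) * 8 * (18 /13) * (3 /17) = 112104 /1105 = 101.45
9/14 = 0.64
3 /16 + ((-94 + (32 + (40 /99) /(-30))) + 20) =-198757 /4752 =-41.83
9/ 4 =2.25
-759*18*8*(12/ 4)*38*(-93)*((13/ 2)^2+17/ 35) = 1733209574184/ 35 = 49520273548.11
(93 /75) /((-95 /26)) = -806 /2375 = -0.34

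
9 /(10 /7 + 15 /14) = 3.60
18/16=9/8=1.12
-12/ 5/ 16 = -3/ 20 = -0.15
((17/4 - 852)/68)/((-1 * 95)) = 3391/25840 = 0.13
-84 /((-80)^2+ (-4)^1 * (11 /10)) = -0.01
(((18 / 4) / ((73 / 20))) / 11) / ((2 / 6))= 270 / 803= 0.34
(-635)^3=-256047875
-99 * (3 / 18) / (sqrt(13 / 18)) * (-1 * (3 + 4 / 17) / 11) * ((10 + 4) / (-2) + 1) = -34.26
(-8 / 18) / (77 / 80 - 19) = 320 / 12987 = 0.02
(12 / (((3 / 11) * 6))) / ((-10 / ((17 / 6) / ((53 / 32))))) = -1.25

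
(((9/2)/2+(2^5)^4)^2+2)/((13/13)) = 17592261542001/16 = 1099516346375.06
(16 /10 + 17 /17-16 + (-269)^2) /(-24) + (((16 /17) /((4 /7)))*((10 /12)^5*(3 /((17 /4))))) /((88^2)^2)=-42318126971358401 /14038268682240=-3014.48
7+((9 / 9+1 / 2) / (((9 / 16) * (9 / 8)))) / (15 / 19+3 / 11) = 27667 / 2997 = 9.23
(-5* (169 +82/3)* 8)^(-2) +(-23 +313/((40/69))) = 286931420689/555073600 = 516.93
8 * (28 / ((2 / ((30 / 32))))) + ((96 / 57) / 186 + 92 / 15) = 981943 / 8835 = 111.14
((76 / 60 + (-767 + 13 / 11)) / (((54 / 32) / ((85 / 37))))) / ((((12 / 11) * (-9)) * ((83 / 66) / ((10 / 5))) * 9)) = 377443792 / 20148831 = 18.73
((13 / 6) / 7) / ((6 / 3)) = 13 / 84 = 0.15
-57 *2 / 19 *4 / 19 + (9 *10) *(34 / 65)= 11316 / 247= 45.81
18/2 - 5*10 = -41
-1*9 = -9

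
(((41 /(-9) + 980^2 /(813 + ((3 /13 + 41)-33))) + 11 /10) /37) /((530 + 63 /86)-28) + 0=12043738463 /192131367975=0.06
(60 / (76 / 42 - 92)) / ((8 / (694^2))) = -37928835 / 947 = -40051.57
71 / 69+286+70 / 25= 289.83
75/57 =25/19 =1.32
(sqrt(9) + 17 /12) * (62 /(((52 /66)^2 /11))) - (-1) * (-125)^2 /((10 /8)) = 23460499 /1352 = 17352.44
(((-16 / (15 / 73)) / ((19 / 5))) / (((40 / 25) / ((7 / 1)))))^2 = 26112100 / 3249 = 8036.97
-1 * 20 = -20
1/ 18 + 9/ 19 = 181/ 342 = 0.53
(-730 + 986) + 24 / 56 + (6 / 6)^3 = 1802 / 7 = 257.43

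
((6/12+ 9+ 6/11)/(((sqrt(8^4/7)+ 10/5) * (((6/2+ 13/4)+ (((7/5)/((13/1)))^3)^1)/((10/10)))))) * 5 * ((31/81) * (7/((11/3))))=0.22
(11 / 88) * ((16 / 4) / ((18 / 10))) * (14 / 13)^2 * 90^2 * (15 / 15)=441000 / 169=2609.47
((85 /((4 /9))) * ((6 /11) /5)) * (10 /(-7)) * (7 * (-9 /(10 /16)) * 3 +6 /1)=680238 /77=8834.26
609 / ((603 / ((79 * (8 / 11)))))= 128296 / 2211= 58.03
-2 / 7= -0.29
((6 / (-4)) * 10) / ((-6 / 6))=15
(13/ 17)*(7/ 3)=91/ 51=1.78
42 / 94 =21 / 47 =0.45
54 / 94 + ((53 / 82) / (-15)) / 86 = 2853569 / 4971660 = 0.57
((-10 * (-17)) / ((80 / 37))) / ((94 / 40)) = 3145 / 94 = 33.46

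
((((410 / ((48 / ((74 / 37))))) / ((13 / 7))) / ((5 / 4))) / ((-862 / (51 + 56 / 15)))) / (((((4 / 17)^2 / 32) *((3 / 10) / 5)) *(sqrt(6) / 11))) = -3745291165 *sqrt(6) / 453843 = -20214.15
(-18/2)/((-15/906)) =2718/5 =543.60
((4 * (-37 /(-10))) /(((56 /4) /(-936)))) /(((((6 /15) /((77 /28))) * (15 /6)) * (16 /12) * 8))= -142857 /560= -255.10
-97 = -97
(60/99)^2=400/1089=0.37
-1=-1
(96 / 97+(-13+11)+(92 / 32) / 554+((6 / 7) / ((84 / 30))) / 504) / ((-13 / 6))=0.46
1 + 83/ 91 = 174/ 91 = 1.91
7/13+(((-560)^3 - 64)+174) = -2283006563/13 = -175615889.46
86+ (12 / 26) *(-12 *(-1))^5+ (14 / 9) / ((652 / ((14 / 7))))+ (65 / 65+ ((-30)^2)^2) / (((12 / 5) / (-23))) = -583387843211 / 76284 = -7647578.04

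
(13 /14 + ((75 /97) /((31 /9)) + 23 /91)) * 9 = 12.65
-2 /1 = -2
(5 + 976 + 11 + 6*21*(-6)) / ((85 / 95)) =4484 / 17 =263.76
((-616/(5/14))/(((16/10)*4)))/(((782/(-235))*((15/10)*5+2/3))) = 7755/782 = 9.92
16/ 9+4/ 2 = 34/ 9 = 3.78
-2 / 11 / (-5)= 2 / 55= 0.04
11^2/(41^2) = 0.07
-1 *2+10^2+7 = 105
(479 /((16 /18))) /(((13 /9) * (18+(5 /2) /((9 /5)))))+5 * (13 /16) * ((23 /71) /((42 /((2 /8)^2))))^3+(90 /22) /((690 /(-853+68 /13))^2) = 75797569208029142607819253 /2982176482814474240655360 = 25.42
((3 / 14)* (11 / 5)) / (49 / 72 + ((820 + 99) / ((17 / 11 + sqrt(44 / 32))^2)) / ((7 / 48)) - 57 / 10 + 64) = 505928192901120* sqrt(22) / 9369301495207207403 + 2470326243152724 / 9369301495207207403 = 0.00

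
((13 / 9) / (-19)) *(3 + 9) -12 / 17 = -1568 / 969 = -1.62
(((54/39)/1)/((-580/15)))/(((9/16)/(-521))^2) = -34744448/1131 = -30720.11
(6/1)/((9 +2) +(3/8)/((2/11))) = 96/209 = 0.46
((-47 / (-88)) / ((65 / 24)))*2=282 / 715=0.39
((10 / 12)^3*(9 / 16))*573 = 23875 / 128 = 186.52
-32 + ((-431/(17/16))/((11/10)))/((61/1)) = -433984/11407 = -38.05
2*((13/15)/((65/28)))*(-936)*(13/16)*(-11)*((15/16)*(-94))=-5504499/10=-550449.90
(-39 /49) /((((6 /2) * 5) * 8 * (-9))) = 13 /17640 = 0.00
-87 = -87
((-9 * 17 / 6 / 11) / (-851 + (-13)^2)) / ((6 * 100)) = 17 / 3000800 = 0.00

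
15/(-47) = -15/47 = -0.32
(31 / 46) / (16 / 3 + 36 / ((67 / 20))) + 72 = 10710615 / 148672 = 72.04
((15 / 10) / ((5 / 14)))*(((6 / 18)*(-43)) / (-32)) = 1.88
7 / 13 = 0.54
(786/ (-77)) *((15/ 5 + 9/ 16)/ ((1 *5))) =-7.27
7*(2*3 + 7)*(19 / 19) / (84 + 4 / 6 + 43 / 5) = 1365 / 1399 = 0.98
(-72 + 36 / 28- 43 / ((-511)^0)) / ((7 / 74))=-58904 / 49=-1202.12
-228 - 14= -242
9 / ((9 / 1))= 1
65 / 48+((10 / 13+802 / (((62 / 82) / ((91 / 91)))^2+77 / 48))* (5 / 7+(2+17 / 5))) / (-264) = -707906891 / 98316400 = -7.20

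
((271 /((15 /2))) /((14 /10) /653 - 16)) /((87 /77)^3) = -161578898558 /103186761597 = -1.57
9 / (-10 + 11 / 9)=-81 / 79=-1.03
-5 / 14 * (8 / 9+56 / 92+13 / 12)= -10685 / 11592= -0.92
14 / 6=2.33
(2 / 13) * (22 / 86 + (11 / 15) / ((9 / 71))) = 70136 / 75465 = 0.93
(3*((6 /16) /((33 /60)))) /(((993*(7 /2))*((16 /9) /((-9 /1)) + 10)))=1215 /20236678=0.00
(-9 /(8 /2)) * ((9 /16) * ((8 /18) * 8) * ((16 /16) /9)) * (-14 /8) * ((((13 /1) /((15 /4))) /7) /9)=13 /270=0.05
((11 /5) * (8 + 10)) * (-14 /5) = -110.88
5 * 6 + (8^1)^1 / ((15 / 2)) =466 / 15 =31.07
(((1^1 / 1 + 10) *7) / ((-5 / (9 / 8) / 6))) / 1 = -2079 / 20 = -103.95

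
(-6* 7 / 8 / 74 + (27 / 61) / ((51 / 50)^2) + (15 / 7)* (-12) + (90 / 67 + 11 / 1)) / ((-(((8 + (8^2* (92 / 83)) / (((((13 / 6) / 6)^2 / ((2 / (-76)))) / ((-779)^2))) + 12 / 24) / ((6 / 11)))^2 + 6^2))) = 22564149747277306194 / 439749136365614720981159170664849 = 0.00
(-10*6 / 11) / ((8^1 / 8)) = -60 / 11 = -5.45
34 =34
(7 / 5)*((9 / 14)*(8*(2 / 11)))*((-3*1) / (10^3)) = -27 / 6875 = -0.00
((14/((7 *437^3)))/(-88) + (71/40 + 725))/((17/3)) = 80060485961349/624231828440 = 128.25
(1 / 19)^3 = 1 / 6859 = 0.00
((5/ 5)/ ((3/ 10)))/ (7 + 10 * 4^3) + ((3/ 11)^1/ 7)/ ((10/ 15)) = 19009/ 298914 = 0.06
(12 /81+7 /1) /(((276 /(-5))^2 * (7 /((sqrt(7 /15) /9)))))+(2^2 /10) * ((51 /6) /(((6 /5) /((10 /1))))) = 965 * sqrt(105) /388726128+85 /3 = 28.33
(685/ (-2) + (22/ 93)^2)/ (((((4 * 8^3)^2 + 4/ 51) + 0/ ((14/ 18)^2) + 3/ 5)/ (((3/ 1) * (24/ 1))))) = -6042068940/ 1027835332973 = -0.01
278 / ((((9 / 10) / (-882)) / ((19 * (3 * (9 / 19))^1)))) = -7355880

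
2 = 2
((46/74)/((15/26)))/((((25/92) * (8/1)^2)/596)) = 1024673/27750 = 36.93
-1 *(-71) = 71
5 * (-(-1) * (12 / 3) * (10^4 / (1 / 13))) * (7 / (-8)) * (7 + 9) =-36400000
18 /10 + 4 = 29 /5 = 5.80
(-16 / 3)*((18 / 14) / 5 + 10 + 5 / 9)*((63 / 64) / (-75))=1703 / 2250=0.76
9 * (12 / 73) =108 / 73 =1.48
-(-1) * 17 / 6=17 / 6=2.83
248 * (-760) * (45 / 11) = -8481600 / 11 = -771054.55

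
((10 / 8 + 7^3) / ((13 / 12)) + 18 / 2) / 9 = 472 / 13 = 36.31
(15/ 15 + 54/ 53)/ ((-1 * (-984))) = 107/ 52152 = 0.00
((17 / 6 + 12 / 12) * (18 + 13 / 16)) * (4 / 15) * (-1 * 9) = -6923 / 40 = -173.08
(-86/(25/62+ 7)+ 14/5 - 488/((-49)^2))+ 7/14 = -93893293/11020590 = -8.52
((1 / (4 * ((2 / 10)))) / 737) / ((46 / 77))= 35 / 12328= 0.00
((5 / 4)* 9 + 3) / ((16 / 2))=57 / 32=1.78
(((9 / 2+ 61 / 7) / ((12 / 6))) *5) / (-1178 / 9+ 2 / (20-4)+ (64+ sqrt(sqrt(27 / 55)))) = -101718346947302250 / 205568803114821601-27700970101200 *165^(3 / 4) / 205568803114821601-1244728425600 *sqrt(165) / 205568803114821601-55931212800 *165^(1 / 4) / 205568803114821601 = -0.50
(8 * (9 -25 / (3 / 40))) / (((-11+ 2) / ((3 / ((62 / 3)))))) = 3892 / 93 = 41.85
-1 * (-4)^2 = -16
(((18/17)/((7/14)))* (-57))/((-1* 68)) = 513/289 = 1.78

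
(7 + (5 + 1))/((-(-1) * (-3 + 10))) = 13/7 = 1.86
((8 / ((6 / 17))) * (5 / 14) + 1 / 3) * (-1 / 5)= -59 / 35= -1.69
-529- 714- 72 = -1315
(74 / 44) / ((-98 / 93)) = -3441 / 2156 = -1.60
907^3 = 746142643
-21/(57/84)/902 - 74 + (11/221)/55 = -701003431/9468745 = -74.03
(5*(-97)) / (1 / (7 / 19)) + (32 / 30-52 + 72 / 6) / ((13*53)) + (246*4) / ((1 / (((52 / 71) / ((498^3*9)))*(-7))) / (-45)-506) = -9616961313310136 / 53804037687465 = -178.74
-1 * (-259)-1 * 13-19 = 227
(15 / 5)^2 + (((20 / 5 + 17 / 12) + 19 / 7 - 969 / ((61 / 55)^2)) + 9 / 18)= -240712099 / 312564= -770.12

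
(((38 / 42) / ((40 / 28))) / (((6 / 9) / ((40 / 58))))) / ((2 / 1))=0.33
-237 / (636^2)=-79 / 134832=-0.00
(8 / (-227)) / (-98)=4 / 11123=0.00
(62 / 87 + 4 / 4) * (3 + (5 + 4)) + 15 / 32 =19507 / 928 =21.02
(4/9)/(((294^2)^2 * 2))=0.00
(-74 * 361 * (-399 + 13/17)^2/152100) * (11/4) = -67340904983/879138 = -76598.79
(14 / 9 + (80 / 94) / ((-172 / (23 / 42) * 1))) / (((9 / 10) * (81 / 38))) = 75130940 / 92818467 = 0.81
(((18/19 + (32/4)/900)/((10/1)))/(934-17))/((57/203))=59276/159607125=0.00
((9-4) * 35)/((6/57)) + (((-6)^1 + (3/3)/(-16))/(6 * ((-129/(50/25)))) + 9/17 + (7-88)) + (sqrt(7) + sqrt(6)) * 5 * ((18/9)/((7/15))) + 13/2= 150 * sqrt(6)/7 + 150 * sqrt(7)/7 + 167216609/105264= 1697.73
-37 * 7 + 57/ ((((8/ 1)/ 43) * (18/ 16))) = 13.33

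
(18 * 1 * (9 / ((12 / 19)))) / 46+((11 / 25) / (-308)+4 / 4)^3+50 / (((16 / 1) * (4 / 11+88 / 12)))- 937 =-931792020926321 / 1001903000000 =-930.02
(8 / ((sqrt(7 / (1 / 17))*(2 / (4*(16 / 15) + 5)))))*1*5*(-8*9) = -13344*sqrt(119) / 119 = -1223.24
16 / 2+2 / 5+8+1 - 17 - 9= -43 / 5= -8.60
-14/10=-7/5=-1.40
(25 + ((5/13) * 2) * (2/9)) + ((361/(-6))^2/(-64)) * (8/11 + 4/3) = -22581101/247104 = -91.38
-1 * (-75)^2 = -5625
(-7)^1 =-7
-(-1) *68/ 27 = 68/ 27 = 2.52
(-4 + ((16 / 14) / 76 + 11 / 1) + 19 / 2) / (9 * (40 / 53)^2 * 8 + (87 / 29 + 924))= 12339937 / 723292038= 0.02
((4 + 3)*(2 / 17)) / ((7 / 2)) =4 / 17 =0.24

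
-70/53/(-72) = 0.02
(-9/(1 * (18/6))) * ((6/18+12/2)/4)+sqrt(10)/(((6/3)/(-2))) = -19/4 -sqrt(10) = -7.91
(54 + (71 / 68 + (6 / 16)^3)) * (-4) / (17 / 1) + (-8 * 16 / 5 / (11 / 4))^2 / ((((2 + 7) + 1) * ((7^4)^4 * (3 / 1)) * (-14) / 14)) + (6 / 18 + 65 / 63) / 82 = -12.95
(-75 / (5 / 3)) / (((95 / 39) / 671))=-235521 / 19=-12395.84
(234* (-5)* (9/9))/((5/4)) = -936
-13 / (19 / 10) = -130 / 19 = -6.84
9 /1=9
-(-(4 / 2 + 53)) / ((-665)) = -11 / 133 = -0.08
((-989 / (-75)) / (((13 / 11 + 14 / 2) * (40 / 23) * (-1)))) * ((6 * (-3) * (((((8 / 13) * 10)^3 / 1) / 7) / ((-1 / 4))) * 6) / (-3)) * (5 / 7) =1024888832 / 322959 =3173.43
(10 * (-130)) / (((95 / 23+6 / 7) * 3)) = -209300 / 2409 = -86.88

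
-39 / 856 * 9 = -351 / 856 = -0.41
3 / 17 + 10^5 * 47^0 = 1700003 / 17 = 100000.18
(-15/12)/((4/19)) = -95/16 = -5.94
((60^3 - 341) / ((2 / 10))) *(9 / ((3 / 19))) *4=245851260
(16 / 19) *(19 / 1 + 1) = 320 / 19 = 16.84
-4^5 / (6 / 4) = -2048 / 3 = -682.67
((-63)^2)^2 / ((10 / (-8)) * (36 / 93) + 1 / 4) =-1953367164 / 29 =-67357488.41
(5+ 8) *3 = 39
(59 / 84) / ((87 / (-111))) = -2183 / 2436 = -0.90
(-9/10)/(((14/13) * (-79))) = 117/11060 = 0.01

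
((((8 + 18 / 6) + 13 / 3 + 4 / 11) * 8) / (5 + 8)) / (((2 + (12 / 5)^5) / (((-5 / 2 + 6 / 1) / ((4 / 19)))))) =107646875 / 54715089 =1.97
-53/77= -0.69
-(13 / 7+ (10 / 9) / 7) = -127 / 63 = -2.02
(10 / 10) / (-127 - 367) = -1 / 494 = -0.00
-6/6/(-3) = 1/3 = 0.33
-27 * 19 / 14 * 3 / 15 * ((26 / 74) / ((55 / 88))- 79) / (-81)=-13129 / 1850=-7.10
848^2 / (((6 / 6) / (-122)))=-87730688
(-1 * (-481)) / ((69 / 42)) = 6734 / 23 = 292.78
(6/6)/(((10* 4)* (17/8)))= 1/85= 0.01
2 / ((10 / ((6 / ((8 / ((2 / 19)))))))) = 3 / 190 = 0.02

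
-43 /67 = -0.64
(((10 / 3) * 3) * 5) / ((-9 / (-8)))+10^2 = 1300 / 9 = 144.44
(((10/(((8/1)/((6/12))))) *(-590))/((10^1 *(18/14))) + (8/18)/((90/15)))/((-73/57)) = 117401/5256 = 22.34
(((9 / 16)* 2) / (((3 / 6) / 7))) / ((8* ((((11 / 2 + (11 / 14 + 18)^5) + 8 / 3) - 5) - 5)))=3176523 / 3774849634597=0.00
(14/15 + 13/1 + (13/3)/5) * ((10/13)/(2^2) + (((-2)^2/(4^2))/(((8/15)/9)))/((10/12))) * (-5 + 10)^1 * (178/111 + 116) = 7134011/156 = 45730.84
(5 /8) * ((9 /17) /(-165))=-3 /1496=-0.00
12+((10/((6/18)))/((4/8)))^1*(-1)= -48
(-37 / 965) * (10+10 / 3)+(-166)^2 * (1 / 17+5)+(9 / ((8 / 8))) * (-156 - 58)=137474.43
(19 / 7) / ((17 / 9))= 171 / 119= 1.44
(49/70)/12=7/120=0.06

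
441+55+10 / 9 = 4474 / 9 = 497.11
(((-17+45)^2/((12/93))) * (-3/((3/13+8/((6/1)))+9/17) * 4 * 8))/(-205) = 96681312/71135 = 1359.12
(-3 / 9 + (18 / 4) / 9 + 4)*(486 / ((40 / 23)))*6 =27945 / 4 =6986.25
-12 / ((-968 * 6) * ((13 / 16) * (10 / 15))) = 6 / 1573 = 0.00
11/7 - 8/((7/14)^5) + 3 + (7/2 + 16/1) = -3247/14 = -231.93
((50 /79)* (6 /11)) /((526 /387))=58050 /228547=0.25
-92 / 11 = -8.36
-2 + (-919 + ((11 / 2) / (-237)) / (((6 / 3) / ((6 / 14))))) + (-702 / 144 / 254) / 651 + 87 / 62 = -32033937975 / 34834576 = -919.60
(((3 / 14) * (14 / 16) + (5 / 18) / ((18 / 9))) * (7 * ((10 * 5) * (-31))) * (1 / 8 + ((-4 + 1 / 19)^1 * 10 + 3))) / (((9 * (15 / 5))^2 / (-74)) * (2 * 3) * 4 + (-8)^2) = -10424652875 / 13964544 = -746.51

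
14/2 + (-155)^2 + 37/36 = 865189/36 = 24033.03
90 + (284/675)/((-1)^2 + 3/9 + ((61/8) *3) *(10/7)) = 57862202/642825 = 90.01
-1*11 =-11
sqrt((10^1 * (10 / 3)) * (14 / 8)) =5 * sqrt(21) / 3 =7.64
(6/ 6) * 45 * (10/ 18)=25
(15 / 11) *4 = 60 / 11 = 5.45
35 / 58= 0.60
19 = 19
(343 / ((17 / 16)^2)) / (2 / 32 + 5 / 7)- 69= 8099629 / 25143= 322.14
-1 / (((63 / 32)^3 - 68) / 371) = 12156928 / 1978177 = 6.15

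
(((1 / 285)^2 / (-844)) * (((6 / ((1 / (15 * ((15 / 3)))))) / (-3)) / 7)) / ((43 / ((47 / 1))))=47 / 137564826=0.00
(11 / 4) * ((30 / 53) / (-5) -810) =-118074 / 53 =-2227.81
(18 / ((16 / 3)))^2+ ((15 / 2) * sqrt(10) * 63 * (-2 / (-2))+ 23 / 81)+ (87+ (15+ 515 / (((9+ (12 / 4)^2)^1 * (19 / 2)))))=11493131 / 98496+ 945 * sqrt(10) / 2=1610.86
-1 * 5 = -5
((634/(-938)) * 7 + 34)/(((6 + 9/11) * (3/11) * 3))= 237281/45225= 5.25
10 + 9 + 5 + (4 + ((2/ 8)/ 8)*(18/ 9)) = 449/ 16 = 28.06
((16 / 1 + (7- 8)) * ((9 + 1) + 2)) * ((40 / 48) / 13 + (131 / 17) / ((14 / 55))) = 8447700 / 1547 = 5460.70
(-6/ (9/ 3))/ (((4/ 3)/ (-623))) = 1869/ 2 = 934.50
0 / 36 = 0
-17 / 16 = -1.06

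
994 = 994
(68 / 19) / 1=68 / 19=3.58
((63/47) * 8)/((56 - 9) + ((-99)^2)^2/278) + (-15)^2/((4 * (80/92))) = 4673457128007/72246645584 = 64.69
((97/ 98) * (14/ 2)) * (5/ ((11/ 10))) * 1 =2425/ 77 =31.49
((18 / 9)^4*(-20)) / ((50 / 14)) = -89.60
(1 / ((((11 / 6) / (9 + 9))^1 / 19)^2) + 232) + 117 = 4252933 / 121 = 35148.21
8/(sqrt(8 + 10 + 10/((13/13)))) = 4 * sqrt(7)/7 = 1.51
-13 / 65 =-0.20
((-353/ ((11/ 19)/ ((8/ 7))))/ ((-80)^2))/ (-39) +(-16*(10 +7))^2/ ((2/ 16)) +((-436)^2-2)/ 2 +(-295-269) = 1648899258707/ 2402400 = 686355.00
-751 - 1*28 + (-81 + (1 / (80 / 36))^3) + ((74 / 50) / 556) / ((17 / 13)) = -16255678893 / 18904000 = -859.91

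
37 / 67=0.55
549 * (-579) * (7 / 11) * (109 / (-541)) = 242535573 / 5951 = 40755.43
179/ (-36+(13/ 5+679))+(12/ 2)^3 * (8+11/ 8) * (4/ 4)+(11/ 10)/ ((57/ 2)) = 2025.32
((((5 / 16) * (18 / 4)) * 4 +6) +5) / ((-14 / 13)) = -247 / 16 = -15.44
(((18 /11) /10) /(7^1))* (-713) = -6417 /385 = -16.67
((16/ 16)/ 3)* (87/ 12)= 29/ 12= 2.42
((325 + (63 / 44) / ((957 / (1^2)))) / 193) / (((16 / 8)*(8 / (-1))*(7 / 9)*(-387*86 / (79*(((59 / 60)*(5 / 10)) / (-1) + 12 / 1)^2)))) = 0.04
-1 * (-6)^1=6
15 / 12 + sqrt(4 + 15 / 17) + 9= sqrt(1411) / 17 + 41 / 4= 12.46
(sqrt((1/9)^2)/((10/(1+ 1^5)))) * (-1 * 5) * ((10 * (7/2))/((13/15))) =-175/39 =-4.49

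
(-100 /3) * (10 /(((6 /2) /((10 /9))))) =-10000 /81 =-123.46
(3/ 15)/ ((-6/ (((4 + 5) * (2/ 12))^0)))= -1/ 30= -0.03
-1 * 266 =-266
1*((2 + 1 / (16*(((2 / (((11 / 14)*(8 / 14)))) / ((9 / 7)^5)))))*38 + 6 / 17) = 78.23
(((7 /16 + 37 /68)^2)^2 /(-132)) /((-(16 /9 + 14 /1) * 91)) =15246364563 /3112132144529408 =0.00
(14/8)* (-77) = -539/4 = -134.75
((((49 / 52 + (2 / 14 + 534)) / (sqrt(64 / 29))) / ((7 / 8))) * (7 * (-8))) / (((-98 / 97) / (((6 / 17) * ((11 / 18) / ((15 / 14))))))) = 415641314 * sqrt(29) / 487305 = 4593.22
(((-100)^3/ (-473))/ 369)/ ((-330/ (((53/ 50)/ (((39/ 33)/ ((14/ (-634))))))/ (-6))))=-371000/ 6473402793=-0.00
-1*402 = -402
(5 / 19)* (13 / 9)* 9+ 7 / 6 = 523 / 114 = 4.59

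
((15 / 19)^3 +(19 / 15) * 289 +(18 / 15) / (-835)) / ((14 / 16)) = 418.92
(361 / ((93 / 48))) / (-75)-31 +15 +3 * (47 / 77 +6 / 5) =-2336837 / 179025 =-13.05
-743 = -743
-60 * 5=-300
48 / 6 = 8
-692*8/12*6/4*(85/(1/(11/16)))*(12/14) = -485265/14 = -34661.79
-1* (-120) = 120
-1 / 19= -0.05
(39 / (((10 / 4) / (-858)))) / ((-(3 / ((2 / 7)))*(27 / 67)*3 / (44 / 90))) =21921328 / 42525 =515.49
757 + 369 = 1126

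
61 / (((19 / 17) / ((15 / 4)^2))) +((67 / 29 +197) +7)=8585257 / 8816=973.83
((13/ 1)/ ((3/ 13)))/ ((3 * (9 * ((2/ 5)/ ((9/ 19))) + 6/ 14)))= 5915/ 2529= 2.34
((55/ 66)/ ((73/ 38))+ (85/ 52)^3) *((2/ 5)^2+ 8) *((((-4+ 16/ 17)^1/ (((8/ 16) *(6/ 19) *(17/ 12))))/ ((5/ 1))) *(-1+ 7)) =-3371005878/ 5243225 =-642.93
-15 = -15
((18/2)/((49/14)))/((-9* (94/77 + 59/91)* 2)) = -143/1871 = -0.08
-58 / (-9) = 58 / 9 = 6.44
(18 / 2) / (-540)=-1 / 60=-0.02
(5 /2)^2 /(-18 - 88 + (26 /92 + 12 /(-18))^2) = -23805 /403171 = -0.06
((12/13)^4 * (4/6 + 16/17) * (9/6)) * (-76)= -64613376/485537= -133.08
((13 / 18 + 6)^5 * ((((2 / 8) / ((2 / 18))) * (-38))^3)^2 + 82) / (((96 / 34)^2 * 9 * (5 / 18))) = 634773525235316340517 / 2359296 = 269052092334033.69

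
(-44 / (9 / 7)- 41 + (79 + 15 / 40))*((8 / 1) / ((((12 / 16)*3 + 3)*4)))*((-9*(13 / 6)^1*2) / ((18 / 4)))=-7774 / 567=-13.71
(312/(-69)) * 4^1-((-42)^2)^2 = -71569424/23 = -3111714.09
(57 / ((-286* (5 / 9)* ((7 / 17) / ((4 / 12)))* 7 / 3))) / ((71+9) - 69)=-8721 / 770770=-0.01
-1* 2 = -2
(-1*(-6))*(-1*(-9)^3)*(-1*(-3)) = 13122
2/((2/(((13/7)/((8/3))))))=0.70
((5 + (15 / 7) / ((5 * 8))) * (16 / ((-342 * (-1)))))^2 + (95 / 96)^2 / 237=6957809419 / 115908516864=0.06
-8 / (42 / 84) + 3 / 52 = -829 / 52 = -15.94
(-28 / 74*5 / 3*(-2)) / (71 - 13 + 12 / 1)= 2 / 111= 0.02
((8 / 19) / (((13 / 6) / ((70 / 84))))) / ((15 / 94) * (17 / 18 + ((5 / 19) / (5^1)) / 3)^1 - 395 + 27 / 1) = -480 / 1090297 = -0.00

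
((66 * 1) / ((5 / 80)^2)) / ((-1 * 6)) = -2816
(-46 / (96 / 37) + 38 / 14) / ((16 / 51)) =-85765 / 1792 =-47.86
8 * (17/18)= 68/9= 7.56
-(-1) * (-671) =-671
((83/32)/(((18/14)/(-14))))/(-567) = 0.05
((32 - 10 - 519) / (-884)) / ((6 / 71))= 35287 / 5304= 6.65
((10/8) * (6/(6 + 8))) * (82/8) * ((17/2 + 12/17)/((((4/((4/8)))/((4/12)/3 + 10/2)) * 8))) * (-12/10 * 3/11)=-885477/670208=-1.32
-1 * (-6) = 6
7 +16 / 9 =8.78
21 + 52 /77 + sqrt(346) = sqrt(346) + 1669 /77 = 40.28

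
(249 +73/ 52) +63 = 16297/ 52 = 313.40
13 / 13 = 1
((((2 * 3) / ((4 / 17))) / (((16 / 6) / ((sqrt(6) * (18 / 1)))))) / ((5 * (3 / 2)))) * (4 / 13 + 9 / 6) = 21573 * sqrt(6) / 520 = 101.62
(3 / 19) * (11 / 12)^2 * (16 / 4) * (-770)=-46585 / 114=-408.64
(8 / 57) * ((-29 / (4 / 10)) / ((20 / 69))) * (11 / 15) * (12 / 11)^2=-32016 / 1045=-30.64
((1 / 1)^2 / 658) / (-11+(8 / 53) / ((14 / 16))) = -53 / 377598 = -0.00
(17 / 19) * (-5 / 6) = -85 / 114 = -0.75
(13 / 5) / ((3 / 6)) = 26 / 5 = 5.20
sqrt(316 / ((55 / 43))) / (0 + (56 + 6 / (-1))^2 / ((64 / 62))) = 16*sqrt(186835) / 1065625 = 0.01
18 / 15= 6 / 5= 1.20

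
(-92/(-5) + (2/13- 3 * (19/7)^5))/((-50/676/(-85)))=-204455967846/420175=-486597.17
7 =7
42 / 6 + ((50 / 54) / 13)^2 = 863032 / 123201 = 7.01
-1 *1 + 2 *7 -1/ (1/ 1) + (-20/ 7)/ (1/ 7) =-8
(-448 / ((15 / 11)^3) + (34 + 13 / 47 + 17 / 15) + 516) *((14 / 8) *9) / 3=104023262 / 52875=1967.34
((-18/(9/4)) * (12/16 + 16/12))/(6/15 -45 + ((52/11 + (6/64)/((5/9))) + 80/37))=3256000/7334169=0.44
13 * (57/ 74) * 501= 371241/ 74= 5016.77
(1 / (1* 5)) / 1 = 1 / 5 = 0.20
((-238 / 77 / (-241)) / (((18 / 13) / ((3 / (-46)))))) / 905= -221 / 331083390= -0.00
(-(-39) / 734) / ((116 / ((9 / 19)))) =351 / 1617736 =0.00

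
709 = 709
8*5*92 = 3680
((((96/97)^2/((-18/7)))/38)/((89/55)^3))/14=-21296000/126028013099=-0.00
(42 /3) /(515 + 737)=7 /626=0.01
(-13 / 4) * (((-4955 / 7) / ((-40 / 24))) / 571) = -38649 / 15988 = -2.42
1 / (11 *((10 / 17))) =17 / 110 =0.15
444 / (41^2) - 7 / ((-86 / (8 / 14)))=22454 / 72283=0.31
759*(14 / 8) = 5313 / 4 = 1328.25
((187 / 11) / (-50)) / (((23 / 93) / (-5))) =1581 / 230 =6.87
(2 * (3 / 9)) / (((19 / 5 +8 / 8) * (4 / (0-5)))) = -25 / 144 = -0.17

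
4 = 4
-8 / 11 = -0.73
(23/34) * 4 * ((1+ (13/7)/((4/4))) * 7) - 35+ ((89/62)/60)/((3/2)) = 1815013/94860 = 19.13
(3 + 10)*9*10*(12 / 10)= 1404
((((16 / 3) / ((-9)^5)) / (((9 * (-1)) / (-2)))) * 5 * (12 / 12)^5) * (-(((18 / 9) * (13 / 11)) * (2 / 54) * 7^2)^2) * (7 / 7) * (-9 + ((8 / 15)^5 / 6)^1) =-96731745848192 / 5825109189920625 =-0.02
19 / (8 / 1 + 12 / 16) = 76 / 35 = 2.17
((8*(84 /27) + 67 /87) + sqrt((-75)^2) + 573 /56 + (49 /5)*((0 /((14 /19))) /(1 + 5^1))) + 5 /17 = 27626425 /248472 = 111.19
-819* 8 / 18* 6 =-2184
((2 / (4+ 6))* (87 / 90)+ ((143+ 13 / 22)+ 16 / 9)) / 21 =360266 / 51975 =6.93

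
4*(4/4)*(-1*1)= -4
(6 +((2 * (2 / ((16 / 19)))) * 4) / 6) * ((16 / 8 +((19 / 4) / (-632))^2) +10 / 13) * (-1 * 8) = -12654010435 / 62310144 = -203.08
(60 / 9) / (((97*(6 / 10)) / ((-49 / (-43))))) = 0.13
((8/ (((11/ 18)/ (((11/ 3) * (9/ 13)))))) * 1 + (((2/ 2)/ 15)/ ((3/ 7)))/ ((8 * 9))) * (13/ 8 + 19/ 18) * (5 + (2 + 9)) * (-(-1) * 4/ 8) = 270155803/ 379080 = 712.66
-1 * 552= -552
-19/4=-4.75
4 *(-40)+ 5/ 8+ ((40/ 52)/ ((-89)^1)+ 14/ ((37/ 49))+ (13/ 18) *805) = 440.55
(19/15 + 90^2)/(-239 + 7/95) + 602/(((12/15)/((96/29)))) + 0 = 4852153591/1974726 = 2457.13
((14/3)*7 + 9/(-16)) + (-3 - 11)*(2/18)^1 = 4399/144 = 30.55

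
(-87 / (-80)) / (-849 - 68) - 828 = -60742167 / 73360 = -828.00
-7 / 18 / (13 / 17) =-119 / 234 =-0.51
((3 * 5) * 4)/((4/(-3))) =-45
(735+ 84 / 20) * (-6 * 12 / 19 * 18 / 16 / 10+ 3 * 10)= 10383912 / 475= 21860.87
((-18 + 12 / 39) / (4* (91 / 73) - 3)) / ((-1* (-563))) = -3358 / 212251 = -0.02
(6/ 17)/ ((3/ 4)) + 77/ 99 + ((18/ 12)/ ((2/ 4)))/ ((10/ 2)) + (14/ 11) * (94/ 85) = 3.26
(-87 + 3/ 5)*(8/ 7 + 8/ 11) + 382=84862/ 385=220.42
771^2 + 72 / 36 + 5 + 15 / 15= 594449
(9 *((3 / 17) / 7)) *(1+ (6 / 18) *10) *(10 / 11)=1170 / 1309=0.89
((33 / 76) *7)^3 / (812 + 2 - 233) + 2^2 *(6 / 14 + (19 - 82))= -63821807625 / 255045056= -250.24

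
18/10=9/5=1.80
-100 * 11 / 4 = -275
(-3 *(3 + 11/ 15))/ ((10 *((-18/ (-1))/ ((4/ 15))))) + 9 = 30319/ 3375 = 8.98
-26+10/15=-76/3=-25.33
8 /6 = 4 /3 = 1.33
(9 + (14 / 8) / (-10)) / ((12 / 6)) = 353 / 80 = 4.41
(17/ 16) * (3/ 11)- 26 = -25.71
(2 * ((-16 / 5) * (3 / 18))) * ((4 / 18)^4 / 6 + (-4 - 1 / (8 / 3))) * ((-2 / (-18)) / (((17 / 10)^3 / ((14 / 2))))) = 1928754800 / 2610969633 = 0.74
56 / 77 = 8 / 11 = 0.73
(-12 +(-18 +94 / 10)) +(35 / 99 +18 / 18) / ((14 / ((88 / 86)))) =-277687 / 13545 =-20.50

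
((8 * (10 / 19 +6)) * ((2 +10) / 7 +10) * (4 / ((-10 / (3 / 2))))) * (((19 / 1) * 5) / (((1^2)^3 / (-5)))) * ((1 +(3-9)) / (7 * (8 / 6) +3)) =-18302400 / 259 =-70665.64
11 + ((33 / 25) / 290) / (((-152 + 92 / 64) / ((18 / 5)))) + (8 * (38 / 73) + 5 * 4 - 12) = 30649231 / 1323125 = 23.16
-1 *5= -5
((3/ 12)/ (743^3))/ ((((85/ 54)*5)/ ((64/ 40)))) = 108/ 871616364875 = 0.00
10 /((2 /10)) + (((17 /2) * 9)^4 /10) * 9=4931839529 /160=30823997.06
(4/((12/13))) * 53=689/3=229.67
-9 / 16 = -0.56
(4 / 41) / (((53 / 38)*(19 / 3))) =24 / 2173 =0.01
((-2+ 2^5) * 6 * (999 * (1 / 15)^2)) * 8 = 31968 / 5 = 6393.60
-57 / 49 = -1.16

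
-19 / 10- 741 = -7429 / 10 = -742.90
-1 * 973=-973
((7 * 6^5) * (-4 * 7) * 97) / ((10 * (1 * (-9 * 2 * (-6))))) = -684432 / 5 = -136886.40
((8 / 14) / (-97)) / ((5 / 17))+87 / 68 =290741 / 230860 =1.26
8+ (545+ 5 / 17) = 9406 / 17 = 553.29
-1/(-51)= 1/51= 0.02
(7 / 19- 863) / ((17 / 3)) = -49170 / 323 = -152.23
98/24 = 4.08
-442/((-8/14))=1547/2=773.50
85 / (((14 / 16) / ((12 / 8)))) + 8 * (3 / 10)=5184 / 35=148.11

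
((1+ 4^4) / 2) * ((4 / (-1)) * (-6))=3084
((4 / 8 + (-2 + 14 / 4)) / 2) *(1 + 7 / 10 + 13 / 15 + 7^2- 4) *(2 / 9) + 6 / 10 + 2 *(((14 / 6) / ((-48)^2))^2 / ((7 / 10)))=11.17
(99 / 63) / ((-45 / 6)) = -22 / 105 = -0.21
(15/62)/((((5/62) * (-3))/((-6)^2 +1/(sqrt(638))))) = -36 - sqrt(638)/638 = -36.04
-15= -15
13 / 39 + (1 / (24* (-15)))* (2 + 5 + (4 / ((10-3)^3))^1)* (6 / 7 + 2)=0.28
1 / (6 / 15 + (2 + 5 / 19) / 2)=190 / 291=0.65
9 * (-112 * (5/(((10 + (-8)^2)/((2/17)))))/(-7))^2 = 57600/395641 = 0.15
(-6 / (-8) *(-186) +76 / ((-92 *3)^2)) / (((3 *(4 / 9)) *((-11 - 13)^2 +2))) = -2656619 / 14676576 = -0.18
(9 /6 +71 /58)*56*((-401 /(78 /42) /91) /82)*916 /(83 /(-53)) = 43062658576 /16678103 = 2581.99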